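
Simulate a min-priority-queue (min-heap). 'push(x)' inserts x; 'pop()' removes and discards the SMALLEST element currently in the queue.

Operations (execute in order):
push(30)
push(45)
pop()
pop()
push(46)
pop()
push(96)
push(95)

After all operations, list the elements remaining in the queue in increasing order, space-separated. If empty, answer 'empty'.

push(30): heap contents = [30]
push(45): heap contents = [30, 45]
pop() → 30: heap contents = [45]
pop() → 45: heap contents = []
push(46): heap contents = [46]
pop() → 46: heap contents = []
push(96): heap contents = [96]
push(95): heap contents = [95, 96]

Answer: 95 96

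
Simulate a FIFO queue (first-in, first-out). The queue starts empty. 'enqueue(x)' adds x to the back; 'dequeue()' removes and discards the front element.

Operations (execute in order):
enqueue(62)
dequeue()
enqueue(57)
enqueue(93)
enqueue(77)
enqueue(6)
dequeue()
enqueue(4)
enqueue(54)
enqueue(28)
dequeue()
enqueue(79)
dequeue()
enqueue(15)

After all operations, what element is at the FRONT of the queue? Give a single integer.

Answer: 6

Derivation:
enqueue(62): queue = [62]
dequeue(): queue = []
enqueue(57): queue = [57]
enqueue(93): queue = [57, 93]
enqueue(77): queue = [57, 93, 77]
enqueue(6): queue = [57, 93, 77, 6]
dequeue(): queue = [93, 77, 6]
enqueue(4): queue = [93, 77, 6, 4]
enqueue(54): queue = [93, 77, 6, 4, 54]
enqueue(28): queue = [93, 77, 6, 4, 54, 28]
dequeue(): queue = [77, 6, 4, 54, 28]
enqueue(79): queue = [77, 6, 4, 54, 28, 79]
dequeue(): queue = [6, 4, 54, 28, 79]
enqueue(15): queue = [6, 4, 54, 28, 79, 15]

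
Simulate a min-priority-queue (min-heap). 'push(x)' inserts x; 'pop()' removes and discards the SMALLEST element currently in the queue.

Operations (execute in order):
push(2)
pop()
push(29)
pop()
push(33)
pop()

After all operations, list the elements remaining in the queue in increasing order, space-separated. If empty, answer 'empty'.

push(2): heap contents = [2]
pop() → 2: heap contents = []
push(29): heap contents = [29]
pop() → 29: heap contents = []
push(33): heap contents = [33]
pop() → 33: heap contents = []

Answer: empty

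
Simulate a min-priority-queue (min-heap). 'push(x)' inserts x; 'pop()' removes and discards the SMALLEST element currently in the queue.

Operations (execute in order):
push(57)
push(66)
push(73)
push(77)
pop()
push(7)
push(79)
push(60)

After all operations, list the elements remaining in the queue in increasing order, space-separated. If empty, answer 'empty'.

push(57): heap contents = [57]
push(66): heap contents = [57, 66]
push(73): heap contents = [57, 66, 73]
push(77): heap contents = [57, 66, 73, 77]
pop() → 57: heap contents = [66, 73, 77]
push(7): heap contents = [7, 66, 73, 77]
push(79): heap contents = [7, 66, 73, 77, 79]
push(60): heap contents = [7, 60, 66, 73, 77, 79]

Answer: 7 60 66 73 77 79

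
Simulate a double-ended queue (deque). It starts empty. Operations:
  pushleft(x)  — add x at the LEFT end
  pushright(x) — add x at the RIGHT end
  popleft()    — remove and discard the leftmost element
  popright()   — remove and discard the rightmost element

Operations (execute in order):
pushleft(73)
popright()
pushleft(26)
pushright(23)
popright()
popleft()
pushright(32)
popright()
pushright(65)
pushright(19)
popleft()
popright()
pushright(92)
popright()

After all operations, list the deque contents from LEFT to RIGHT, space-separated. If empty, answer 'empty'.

Answer: empty

Derivation:
pushleft(73): [73]
popright(): []
pushleft(26): [26]
pushright(23): [26, 23]
popright(): [26]
popleft(): []
pushright(32): [32]
popright(): []
pushright(65): [65]
pushright(19): [65, 19]
popleft(): [19]
popright(): []
pushright(92): [92]
popright(): []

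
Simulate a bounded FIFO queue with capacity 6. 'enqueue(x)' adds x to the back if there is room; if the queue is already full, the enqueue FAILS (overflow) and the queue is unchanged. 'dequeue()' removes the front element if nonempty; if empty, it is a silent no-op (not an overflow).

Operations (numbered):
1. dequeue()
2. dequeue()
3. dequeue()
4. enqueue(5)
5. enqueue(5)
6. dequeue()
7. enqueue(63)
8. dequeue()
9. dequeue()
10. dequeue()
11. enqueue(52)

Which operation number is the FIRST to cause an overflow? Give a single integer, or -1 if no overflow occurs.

Answer: -1

Derivation:
1. dequeue(): empty, no-op, size=0
2. dequeue(): empty, no-op, size=0
3. dequeue(): empty, no-op, size=0
4. enqueue(5): size=1
5. enqueue(5): size=2
6. dequeue(): size=1
7. enqueue(63): size=2
8. dequeue(): size=1
9. dequeue(): size=0
10. dequeue(): empty, no-op, size=0
11. enqueue(52): size=1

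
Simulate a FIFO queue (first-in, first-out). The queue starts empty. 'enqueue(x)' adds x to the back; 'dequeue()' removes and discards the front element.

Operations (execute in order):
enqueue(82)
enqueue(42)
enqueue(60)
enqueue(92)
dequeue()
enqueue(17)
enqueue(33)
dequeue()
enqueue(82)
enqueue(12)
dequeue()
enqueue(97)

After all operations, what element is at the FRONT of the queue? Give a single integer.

enqueue(82): queue = [82]
enqueue(42): queue = [82, 42]
enqueue(60): queue = [82, 42, 60]
enqueue(92): queue = [82, 42, 60, 92]
dequeue(): queue = [42, 60, 92]
enqueue(17): queue = [42, 60, 92, 17]
enqueue(33): queue = [42, 60, 92, 17, 33]
dequeue(): queue = [60, 92, 17, 33]
enqueue(82): queue = [60, 92, 17, 33, 82]
enqueue(12): queue = [60, 92, 17, 33, 82, 12]
dequeue(): queue = [92, 17, 33, 82, 12]
enqueue(97): queue = [92, 17, 33, 82, 12, 97]

Answer: 92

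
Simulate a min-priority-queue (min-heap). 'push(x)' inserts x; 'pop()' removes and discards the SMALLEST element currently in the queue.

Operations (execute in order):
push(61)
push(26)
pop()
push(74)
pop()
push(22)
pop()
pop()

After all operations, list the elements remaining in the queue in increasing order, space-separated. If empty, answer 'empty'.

Answer: empty

Derivation:
push(61): heap contents = [61]
push(26): heap contents = [26, 61]
pop() → 26: heap contents = [61]
push(74): heap contents = [61, 74]
pop() → 61: heap contents = [74]
push(22): heap contents = [22, 74]
pop() → 22: heap contents = [74]
pop() → 74: heap contents = []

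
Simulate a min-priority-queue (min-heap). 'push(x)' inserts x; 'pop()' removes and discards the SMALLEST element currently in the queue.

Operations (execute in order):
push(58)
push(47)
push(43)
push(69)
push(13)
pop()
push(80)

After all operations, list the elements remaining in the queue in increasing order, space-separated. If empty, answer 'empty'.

push(58): heap contents = [58]
push(47): heap contents = [47, 58]
push(43): heap contents = [43, 47, 58]
push(69): heap contents = [43, 47, 58, 69]
push(13): heap contents = [13, 43, 47, 58, 69]
pop() → 13: heap contents = [43, 47, 58, 69]
push(80): heap contents = [43, 47, 58, 69, 80]

Answer: 43 47 58 69 80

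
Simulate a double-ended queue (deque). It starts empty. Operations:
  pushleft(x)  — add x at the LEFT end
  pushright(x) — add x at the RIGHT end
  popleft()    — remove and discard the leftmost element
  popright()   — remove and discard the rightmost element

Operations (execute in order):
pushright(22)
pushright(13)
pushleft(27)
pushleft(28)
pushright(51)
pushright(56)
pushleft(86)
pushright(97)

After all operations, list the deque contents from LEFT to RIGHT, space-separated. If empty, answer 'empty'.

Answer: 86 28 27 22 13 51 56 97

Derivation:
pushright(22): [22]
pushright(13): [22, 13]
pushleft(27): [27, 22, 13]
pushleft(28): [28, 27, 22, 13]
pushright(51): [28, 27, 22, 13, 51]
pushright(56): [28, 27, 22, 13, 51, 56]
pushleft(86): [86, 28, 27, 22, 13, 51, 56]
pushright(97): [86, 28, 27, 22, 13, 51, 56, 97]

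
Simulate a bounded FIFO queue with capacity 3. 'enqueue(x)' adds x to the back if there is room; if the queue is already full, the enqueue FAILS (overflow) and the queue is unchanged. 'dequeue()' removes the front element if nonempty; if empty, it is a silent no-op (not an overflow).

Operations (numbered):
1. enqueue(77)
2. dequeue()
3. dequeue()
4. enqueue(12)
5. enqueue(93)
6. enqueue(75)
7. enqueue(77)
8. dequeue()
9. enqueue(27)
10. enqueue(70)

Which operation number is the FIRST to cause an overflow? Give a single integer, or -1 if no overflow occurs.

Answer: 7

Derivation:
1. enqueue(77): size=1
2. dequeue(): size=0
3. dequeue(): empty, no-op, size=0
4. enqueue(12): size=1
5. enqueue(93): size=2
6. enqueue(75): size=3
7. enqueue(77): size=3=cap → OVERFLOW (fail)
8. dequeue(): size=2
9. enqueue(27): size=3
10. enqueue(70): size=3=cap → OVERFLOW (fail)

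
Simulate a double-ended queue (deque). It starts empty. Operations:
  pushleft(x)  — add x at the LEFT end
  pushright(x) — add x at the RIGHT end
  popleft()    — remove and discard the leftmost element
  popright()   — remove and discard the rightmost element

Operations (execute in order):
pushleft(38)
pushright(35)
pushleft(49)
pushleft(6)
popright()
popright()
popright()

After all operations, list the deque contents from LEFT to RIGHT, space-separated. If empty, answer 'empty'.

pushleft(38): [38]
pushright(35): [38, 35]
pushleft(49): [49, 38, 35]
pushleft(6): [6, 49, 38, 35]
popright(): [6, 49, 38]
popright(): [6, 49]
popright(): [6]

Answer: 6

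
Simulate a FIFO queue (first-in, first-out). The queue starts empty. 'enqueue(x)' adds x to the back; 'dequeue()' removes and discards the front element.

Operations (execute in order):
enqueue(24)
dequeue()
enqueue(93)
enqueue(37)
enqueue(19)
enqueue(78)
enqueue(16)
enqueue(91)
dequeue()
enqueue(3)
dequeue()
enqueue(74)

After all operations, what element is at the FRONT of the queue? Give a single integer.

enqueue(24): queue = [24]
dequeue(): queue = []
enqueue(93): queue = [93]
enqueue(37): queue = [93, 37]
enqueue(19): queue = [93, 37, 19]
enqueue(78): queue = [93, 37, 19, 78]
enqueue(16): queue = [93, 37, 19, 78, 16]
enqueue(91): queue = [93, 37, 19, 78, 16, 91]
dequeue(): queue = [37, 19, 78, 16, 91]
enqueue(3): queue = [37, 19, 78, 16, 91, 3]
dequeue(): queue = [19, 78, 16, 91, 3]
enqueue(74): queue = [19, 78, 16, 91, 3, 74]

Answer: 19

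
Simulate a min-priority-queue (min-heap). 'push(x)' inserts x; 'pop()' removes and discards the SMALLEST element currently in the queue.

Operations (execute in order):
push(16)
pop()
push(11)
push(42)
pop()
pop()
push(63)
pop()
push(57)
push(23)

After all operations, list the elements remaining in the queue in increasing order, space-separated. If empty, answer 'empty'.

push(16): heap contents = [16]
pop() → 16: heap contents = []
push(11): heap contents = [11]
push(42): heap contents = [11, 42]
pop() → 11: heap contents = [42]
pop() → 42: heap contents = []
push(63): heap contents = [63]
pop() → 63: heap contents = []
push(57): heap contents = [57]
push(23): heap contents = [23, 57]

Answer: 23 57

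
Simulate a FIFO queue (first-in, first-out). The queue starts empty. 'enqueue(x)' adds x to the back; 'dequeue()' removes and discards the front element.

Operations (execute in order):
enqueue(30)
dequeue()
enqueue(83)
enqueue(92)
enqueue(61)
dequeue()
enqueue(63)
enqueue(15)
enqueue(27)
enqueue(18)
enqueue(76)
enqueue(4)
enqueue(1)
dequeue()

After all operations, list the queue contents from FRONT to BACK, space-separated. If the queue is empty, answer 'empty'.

Answer: 61 63 15 27 18 76 4 1

Derivation:
enqueue(30): [30]
dequeue(): []
enqueue(83): [83]
enqueue(92): [83, 92]
enqueue(61): [83, 92, 61]
dequeue(): [92, 61]
enqueue(63): [92, 61, 63]
enqueue(15): [92, 61, 63, 15]
enqueue(27): [92, 61, 63, 15, 27]
enqueue(18): [92, 61, 63, 15, 27, 18]
enqueue(76): [92, 61, 63, 15, 27, 18, 76]
enqueue(4): [92, 61, 63, 15, 27, 18, 76, 4]
enqueue(1): [92, 61, 63, 15, 27, 18, 76, 4, 1]
dequeue(): [61, 63, 15, 27, 18, 76, 4, 1]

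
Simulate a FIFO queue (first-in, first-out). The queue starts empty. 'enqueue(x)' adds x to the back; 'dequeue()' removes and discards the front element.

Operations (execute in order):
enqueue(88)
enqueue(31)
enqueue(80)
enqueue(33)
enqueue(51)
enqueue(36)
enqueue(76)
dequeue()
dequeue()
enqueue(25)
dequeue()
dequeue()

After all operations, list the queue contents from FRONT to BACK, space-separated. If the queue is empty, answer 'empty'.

Answer: 51 36 76 25

Derivation:
enqueue(88): [88]
enqueue(31): [88, 31]
enqueue(80): [88, 31, 80]
enqueue(33): [88, 31, 80, 33]
enqueue(51): [88, 31, 80, 33, 51]
enqueue(36): [88, 31, 80, 33, 51, 36]
enqueue(76): [88, 31, 80, 33, 51, 36, 76]
dequeue(): [31, 80, 33, 51, 36, 76]
dequeue(): [80, 33, 51, 36, 76]
enqueue(25): [80, 33, 51, 36, 76, 25]
dequeue(): [33, 51, 36, 76, 25]
dequeue(): [51, 36, 76, 25]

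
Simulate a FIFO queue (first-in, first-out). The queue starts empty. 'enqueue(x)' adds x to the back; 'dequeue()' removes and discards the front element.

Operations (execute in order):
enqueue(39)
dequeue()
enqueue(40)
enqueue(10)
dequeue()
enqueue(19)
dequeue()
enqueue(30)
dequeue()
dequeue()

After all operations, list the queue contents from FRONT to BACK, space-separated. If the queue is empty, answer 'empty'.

enqueue(39): [39]
dequeue(): []
enqueue(40): [40]
enqueue(10): [40, 10]
dequeue(): [10]
enqueue(19): [10, 19]
dequeue(): [19]
enqueue(30): [19, 30]
dequeue(): [30]
dequeue(): []

Answer: empty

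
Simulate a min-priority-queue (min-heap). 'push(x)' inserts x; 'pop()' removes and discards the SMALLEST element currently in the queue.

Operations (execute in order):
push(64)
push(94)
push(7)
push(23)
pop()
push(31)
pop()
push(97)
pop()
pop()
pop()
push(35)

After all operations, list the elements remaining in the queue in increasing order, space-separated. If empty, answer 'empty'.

Answer: 35 97

Derivation:
push(64): heap contents = [64]
push(94): heap contents = [64, 94]
push(7): heap contents = [7, 64, 94]
push(23): heap contents = [7, 23, 64, 94]
pop() → 7: heap contents = [23, 64, 94]
push(31): heap contents = [23, 31, 64, 94]
pop() → 23: heap contents = [31, 64, 94]
push(97): heap contents = [31, 64, 94, 97]
pop() → 31: heap contents = [64, 94, 97]
pop() → 64: heap contents = [94, 97]
pop() → 94: heap contents = [97]
push(35): heap contents = [35, 97]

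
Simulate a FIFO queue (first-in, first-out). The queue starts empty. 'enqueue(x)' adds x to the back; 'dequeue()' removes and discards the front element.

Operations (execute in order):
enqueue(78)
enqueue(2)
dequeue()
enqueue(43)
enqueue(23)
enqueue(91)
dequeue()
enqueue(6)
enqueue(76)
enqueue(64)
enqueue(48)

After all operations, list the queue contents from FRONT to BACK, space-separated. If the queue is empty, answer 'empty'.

Answer: 43 23 91 6 76 64 48

Derivation:
enqueue(78): [78]
enqueue(2): [78, 2]
dequeue(): [2]
enqueue(43): [2, 43]
enqueue(23): [2, 43, 23]
enqueue(91): [2, 43, 23, 91]
dequeue(): [43, 23, 91]
enqueue(6): [43, 23, 91, 6]
enqueue(76): [43, 23, 91, 6, 76]
enqueue(64): [43, 23, 91, 6, 76, 64]
enqueue(48): [43, 23, 91, 6, 76, 64, 48]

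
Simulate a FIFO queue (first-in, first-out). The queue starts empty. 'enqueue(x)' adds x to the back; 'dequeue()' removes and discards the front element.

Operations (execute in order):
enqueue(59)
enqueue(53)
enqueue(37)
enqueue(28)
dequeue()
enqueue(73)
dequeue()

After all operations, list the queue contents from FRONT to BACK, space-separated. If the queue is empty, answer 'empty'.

Answer: 37 28 73

Derivation:
enqueue(59): [59]
enqueue(53): [59, 53]
enqueue(37): [59, 53, 37]
enqueue(28): [59, 53, 37, 28]
dequeue(): [53, 37, 28]
enqueue(73): [53, 37, 28, 73]
dequeue(): [37, 28, 73]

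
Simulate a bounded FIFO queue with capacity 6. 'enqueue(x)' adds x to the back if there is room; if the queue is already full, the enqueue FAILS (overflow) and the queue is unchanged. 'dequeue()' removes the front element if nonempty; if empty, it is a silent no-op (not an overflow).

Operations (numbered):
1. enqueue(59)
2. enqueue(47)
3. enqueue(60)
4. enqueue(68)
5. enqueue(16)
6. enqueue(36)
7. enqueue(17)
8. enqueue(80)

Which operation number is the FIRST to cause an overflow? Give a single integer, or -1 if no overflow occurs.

1. enqueue(59): size=1
2. enqueue(47): size=2
3. enqueue(60): size=3
4. enqueue(68): size=4
5. enqueue(16): size=5
6. enqueue(36): size=6
7. enqueue(17): size=6=cap → OVERFLOW (fail)
8. enqueue(80): size=6=cap → OVERFLOW (fail)

Answer: 7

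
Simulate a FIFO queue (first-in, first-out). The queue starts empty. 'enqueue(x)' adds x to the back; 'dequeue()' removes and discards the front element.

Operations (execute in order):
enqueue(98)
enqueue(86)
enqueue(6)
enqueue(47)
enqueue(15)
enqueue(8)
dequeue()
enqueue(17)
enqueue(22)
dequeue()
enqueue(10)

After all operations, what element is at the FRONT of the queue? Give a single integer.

enqueue(98): queue = [98]
enqueue(86): queue = [98, 86]
enqueue(6): queue = [98, 86, 6]
enqueue(47): queue = [98, 86, 6, 47]
enqueue(15): queue = [98, 86, 6, 47, 15]
enqueue(8): queue = [98, 86, 6, 47, 15, 8]
dequeue(): queue = [86, 6, 47, 15, 8]
enqueue(17): queue = [86, 6, 47, 15, 8, 17]
enqueue(22): queue = [86, 6, 47, 15, 8, 17, 22]
dequeue(): queue = [6, 47, 15, 8, 17, 22]
enqueue(10): queue = [6, 47, 15, 8, 17, 22, 10]

Answer: 6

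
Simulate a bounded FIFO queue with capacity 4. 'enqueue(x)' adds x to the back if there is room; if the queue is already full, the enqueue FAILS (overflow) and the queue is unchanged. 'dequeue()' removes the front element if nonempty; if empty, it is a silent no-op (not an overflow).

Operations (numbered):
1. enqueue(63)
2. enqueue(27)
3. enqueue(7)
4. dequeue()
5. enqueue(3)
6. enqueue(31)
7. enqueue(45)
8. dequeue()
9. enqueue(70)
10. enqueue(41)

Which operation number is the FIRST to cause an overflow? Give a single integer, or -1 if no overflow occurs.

Answer: 7

Derivation:
1. enqueue(63): size=1
2. enqueue(27): size=2
3. enqueue(7): size=3
4. dequeue(): size=2
5. enqueue(3): size=3
6. enqueue(31): size=4
7. enqueue(45): size=4=cap → OVERFLOW (fail)
8. dequeue(): size=3
9. enqueue(70): size=4
10. enqueue(41): size=4=cap → OVERFLOW (fail)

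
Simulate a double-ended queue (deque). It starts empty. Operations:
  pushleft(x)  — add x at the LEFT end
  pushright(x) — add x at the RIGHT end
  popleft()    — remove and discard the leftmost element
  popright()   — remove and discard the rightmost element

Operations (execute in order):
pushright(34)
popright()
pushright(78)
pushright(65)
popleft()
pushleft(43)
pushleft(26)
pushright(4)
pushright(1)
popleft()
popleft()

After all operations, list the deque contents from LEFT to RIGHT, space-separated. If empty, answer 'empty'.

pushright(34): [34]
popright(): []
pushright(78): [78]
pushright(65): [78, 65]
popleft(): [65]
pushleft(43): [43, 65]
pushleft(26): [26, 43, 65]
pushright(4): [26, 43, 65, 4]
pushright(1): [26, 43, 65, 4, 1]
popleft(): [43, 65, 4, 1]
popleft(): [65, 4, 1]

Answer: 65 4 1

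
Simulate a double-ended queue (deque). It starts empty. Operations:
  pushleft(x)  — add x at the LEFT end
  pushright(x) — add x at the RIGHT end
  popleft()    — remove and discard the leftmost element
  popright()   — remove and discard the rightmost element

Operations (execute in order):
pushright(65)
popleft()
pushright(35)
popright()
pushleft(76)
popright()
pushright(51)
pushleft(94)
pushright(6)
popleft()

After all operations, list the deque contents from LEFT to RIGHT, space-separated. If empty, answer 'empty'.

pushright(65): [65]
popleft(): []
pushright(35): [35]
popright(): []
pushleft(76): [76]
popright(): []
pushright(51): [51]
pushleft(94): [94, 51]
pushright(6): [94, 51, 6]
popleft(): [51, 6]

Answer: 51 6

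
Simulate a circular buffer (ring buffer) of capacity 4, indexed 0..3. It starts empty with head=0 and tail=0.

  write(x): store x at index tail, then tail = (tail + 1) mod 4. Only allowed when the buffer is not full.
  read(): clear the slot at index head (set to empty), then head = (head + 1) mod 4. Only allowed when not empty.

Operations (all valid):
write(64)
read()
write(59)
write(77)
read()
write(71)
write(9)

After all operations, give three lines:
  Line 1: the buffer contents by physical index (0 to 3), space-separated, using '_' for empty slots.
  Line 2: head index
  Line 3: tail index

write(64): buf=[64 _ _ _], head=0, tail=1, size=1
read(): buf=[_ _ _ _], head=1, tail=1, size=0
write(59): buf=[_ 59 _ _], head=1, tail=2, size=1
write(77): buf=[_ 59 77 _], head=1, tail=3, size=2
read(): buf=[_ _ 77 _], head=2, tail=3, size=1
write(71): buf=[_ _ 77 71], head=2, tail=0, size=2
write(9): buf=[9 _ 77 71], head=2, tail=1, size=3

Answer: 9 _ 77 71
2
1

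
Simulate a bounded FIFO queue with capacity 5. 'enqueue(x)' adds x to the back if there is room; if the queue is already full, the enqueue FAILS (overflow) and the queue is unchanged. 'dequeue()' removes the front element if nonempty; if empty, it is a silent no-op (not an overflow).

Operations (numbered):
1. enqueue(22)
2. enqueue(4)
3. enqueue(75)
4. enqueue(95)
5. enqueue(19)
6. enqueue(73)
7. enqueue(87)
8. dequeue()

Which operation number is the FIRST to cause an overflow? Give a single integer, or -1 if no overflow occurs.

1. enqueue(22): size=1
2. enqueue(4): size=2
3. enqueue(75): size=3
4. enqueue(95): size=4
5. enqueue(19): size=5
6. enqueue(73): size=5=cap → OVERFLOW (fail)
7. enqueue(87): size=5=cap → OVERFLOW (fail)
8. dequeue(): size=4

Answer: 6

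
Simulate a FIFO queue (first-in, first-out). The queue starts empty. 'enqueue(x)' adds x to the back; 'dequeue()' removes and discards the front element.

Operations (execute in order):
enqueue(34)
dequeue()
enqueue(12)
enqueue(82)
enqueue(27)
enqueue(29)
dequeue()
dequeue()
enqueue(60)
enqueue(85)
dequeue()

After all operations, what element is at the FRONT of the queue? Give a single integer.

enqueue(34): queue = [34]
dequeue(): queue = []
enqueue(12): queue = [12]
enqueue(82): queue = [12, 82]
enqueue(27): queue = [12, 82, 27]
enqueue(29): queue = [12, 82, 27, 29]
dequeue(): queue = [82, 27, 29]
dequeue(): queue = [27, 29]
enqueue(60): queue = [27, 29, 60]
enqueue(85): queue = [27, 29, 60, 85]
dequeue(): queue = [29, 60, 85]

Answer: 29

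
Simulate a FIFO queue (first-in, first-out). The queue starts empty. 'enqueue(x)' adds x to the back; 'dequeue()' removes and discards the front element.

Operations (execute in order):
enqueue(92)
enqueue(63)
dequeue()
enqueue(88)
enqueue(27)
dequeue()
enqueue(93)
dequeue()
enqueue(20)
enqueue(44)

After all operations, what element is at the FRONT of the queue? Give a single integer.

enqueue(92): queue = [92]
enqueue(63): queue = [92, 63]
dequeue(): queue = [63]
enqueue(88): queue = [63, 88]
enqueue(27): queue = [63, 88, 27]
dequeue(): queue = [88, 27]
enqueue(93): queue = [88, 27, 93]
dequeue(): queue = [27, 93]
enqueue(20): queue = [27, 93, 20]
enqueue(44): queue = [27, 93, 20, 44]

Answer: 27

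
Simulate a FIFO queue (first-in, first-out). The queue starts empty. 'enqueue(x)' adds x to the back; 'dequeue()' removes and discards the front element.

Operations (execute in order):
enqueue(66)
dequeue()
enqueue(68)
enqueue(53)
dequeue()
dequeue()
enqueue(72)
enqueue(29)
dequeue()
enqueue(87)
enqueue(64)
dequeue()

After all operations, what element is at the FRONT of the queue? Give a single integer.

enqueue(66): queue = [66]
dequeue(): queue = []
enqueue(68): queue = [68]
enqueue(53): queue = [68, 53]
dequeue(): queue = [53]
dequeue(): queue = []
enqueue(72): queue = [72]
enqueue(29): queue = [72, 29]
dequeue(): queue = [29]
enqueue(87): queue = [29, 87]
enqueue(64): queue = [29, 87, 64]
dequeue(): queue = [87, 64]

Answer: 87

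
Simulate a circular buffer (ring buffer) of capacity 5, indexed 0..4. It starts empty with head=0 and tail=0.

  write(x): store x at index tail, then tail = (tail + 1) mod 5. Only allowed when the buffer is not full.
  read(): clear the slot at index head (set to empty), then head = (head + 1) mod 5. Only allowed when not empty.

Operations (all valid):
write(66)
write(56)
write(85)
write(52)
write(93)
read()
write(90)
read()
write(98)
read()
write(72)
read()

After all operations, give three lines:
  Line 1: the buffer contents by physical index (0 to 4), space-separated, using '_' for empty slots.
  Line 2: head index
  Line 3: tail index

write(66): buf=[66 _ _ _ _], head=0, tail=1, size=1
write(56): buf=[66 56 _ _ _], head=0, tail=2, size=2
write(85): buf=[66 56 85 _ _], head=0, tail=3, size=3
write(52): buf=[66 56 85 52 _], head=0, tail=4, size=4
write(93): buf=[66 56 85 52 93], head=0, tail=0, size=5
read(): buf=[_ 56 85 52 93], head=1, tail=0, size=4
write(90): buf=[90 56 85 52 93], head=1, tail=1, size=5
read(): buf=[90 _ 85 52 93], head=2, tail=1, size=4
write(98): buf=[90 98 85 52 93], head=2, tail=2, size=5
read(): buf=[90 98 _ 52 93], head=3, tail=2, size=4
write(72): buf=[90 98 72 52 93], head=3, tail=3, size=5
read(): buf=[90 98 72 _ 93], head=4, tail=3, size=4

Answer: 90 98 72 _ 93
4
3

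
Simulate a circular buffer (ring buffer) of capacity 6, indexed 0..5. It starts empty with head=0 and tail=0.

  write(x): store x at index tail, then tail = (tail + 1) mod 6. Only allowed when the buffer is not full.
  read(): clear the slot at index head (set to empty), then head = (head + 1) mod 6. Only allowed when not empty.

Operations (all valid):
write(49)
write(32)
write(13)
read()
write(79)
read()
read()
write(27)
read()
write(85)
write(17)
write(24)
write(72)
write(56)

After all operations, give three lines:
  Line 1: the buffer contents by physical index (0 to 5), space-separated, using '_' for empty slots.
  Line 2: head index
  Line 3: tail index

write(49): buf=[49 _ _ _ _ _], head=0, tail=1, size=1
write(32): buf=[49 32 _ _ _ _], head=0, tail=2, size=2
write(13): buf=[49 32 13 _ _ _], head=0, tail=3, size=3
read(): buf=[_ 32 13 _ _ _], head=1, tail=3, size=2
write(79): buf=[_ 32 13 79 _ _], head=1, tail=4, size=3
read(): buf=[_ _ 13 79 _ _], head=2, tail=4, size=2
read(): buf=[_ _ _ 79 _ _], head=3, tail=4, size=1
write(27): buf=[_ _ _ 79 27 _], head=3, tail=5, size=2
read(): buf=[_ _ _ _ 27 _], head=4, tail=5, size=1
write(85): buf=[_ _ _ _ 27 85], head=4, tail=0, size=2
write(17): buf=[17 _ _ _ 27 85], head=4, tail=1, size=3
write(24): buf=[17 24 _ _ 27 85], head=4, tail=2, size=4
write(72): buf=[17 24 72 _ 27 85], head=4, tail=3, size=5
write(56): buf=[17 24 72 56 27 85], head=4, tail=4, size=6

Answer: 17 24 72 56 27 85
4
4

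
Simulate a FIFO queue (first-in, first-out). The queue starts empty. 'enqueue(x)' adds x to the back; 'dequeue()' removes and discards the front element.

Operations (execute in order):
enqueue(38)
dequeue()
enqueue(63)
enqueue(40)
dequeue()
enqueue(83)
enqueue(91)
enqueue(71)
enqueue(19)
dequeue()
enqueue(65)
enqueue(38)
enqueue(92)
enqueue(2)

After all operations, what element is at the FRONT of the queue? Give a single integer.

enqueue(38): queue = [38]
dequeue(): queue = []
enqueue(63): queue = [63]
enqueue(40): queue = [63, 40]
dequeue(): queue = [40]
enqueue(83): queue = [40, 83]
enqueue(91): queue = [40, 83, 91]
enqueue(71): queue = [40, 83, 91, 71]
enqueue(19): queue = [40, 83, 91, 71, 19]
dequeue(): queue = [83, 91, 71, 19]
enqueue(65): queue = [83, 91, 71, 19, 65]
enqueue(38): queue = [83, 91, 71, 19, 65, 38]
enqueue(92): queue = [83, 91, 71, 19, 65, 38, 92]
enqueue(2): queue = [83, 91, 71, 19, 65, 38, 92, 2]

Answer: 83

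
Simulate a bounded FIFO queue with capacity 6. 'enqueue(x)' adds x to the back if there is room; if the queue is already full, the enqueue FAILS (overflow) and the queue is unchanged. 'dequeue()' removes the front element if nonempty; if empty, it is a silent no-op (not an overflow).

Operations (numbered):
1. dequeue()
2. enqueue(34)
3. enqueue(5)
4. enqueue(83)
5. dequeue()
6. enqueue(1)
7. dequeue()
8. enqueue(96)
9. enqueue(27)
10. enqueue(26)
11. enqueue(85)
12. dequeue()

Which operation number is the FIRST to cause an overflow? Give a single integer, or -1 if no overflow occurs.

1. dequeue(): empty, no-op, size=0
2. enqueue(34): size=1
3. enqueue(5): size=2
4. enqueue(83): size=3
5. dequeue(): size=2
6. enqueue(1): size=3
7. dequeue(): size=2
8. enqueue(96): size=3
9. enqueue(27): size=4
10. enqueue(26): size=5
11. enqueue(85): size=6
12. dequeue(): size=5

Answer: -1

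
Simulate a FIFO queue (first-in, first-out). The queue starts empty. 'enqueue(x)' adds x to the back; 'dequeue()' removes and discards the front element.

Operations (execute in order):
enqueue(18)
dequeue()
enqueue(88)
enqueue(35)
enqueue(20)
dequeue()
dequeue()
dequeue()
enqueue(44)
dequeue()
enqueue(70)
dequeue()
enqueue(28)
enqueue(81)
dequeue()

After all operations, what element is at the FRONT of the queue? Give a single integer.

Answer: 81

Derivation:
enqueue(18): queue = [18]
dequeue(): queue = []
enqueue(88): queue = [88]
enqueue(35): queue = [88, 35]
enqueue(20): queue = [88, 35, 20]
dequeue(): queue = [35, 20]
dequeue(): queue = [20]
dequeue(): queue = []
enqueue(44): queue = [44]
dequeue(): queue = []
enqueue(70): queue = [70]
dequeue(): queue = []
enqueue(28): queue = [28]
enqueue(81): queue = [28, 81]
dequeue(): queue = [81]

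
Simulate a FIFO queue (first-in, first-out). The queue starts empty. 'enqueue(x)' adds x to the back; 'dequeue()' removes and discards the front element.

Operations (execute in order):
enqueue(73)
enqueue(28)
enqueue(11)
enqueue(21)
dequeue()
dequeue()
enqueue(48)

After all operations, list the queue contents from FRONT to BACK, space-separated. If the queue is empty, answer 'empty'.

enqueue(73): [73]
enqueue(28): [73, 28]
enqueue(11): [73, 28, 11]
enqueue(21): [73, 28, 11, 21]
dequeue(): [28, 11, 21]
dequeue(): [11, 21]
enqueue(48): [11, 21, 48]

Answer: 11 21 48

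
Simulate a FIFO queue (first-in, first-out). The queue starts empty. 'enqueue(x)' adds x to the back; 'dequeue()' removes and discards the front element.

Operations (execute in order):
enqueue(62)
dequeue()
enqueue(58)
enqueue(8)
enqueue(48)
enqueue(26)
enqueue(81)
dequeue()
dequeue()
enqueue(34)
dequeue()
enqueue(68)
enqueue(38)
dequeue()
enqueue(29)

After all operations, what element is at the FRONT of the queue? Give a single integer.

enqueue(62): queue = [62]
dequeue(): queue = []
enqueue(58): queue = [58]
enqueue(8): queue = [58, 8]
enqueue(48): queue = [58, 8, 48]
enqueue(26): queue = [58, 8, 48, 26]
enqueue(81): queue = [58, 8, 48, 26, 81]
dequeue(): queue = [8, 48, 26, 81]
dequeue(): queue = [48, 26, 81]
enqueue(34): queue = [48, 26, 81, 34]
dequeue(): queue = [26, 81, 34]
enqueue(68): queue = [26, 81, 34, 68]
enqueue(38): queue = [26, 81, 34, 68, 38]
dequeue(): queue = [81, 34, 68, 38]
enqueue(29): queue = [81, 34, 68, 38, 29]

Answer: 81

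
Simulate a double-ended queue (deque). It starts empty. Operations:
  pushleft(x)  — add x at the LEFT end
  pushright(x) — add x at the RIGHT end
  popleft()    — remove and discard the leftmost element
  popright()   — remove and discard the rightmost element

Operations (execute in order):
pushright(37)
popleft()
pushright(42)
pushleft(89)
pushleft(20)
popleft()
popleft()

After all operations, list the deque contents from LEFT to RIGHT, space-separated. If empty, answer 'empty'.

Answer: 42

Derivation:
pushright(37): [37]
popleft(): []
pushright(42): [42]
pushleft(89): [89, 42]
pushleft(20): [20, 89, 42]
popleft(): [89, 42]
popleft(): [42]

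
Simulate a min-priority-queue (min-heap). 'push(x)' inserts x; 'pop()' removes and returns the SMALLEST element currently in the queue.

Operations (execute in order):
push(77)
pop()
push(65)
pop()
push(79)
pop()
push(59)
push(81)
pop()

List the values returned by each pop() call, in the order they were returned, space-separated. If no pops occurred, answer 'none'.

Answer: 77 65 79 59

Derivation:
push(77): heap contents = [77]
pop() → 77: heap contents = []
push(65): heap contents = [65]
pop() → 65: heap contents = []
push(79): heap contents = [79]
pop() → 79: heap contents = []
push(59): heap contents = [59]
push(81): heap contents = [59, 81]
pop() → 59: heap contents = [81]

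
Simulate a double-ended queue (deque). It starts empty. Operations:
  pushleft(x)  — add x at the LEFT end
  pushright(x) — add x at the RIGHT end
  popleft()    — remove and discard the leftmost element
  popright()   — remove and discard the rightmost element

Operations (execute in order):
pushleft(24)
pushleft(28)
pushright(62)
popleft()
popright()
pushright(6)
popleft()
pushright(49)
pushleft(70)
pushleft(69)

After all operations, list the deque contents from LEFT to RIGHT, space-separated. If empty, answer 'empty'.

Answer: 69 70 6 49

Derivation:
pushleft(24): [24]
pushleft(28): [28, 24]
pushright(62): [28, 24, 62]
popleft(): [24, 62]
popright(): [24]
pushright(6): [24, 6]
popleft(): [6]
pushright(49): [6, 49]
pushleft(70): [70, 6, 49]
pushleft(69): [69, 70, 6, 49]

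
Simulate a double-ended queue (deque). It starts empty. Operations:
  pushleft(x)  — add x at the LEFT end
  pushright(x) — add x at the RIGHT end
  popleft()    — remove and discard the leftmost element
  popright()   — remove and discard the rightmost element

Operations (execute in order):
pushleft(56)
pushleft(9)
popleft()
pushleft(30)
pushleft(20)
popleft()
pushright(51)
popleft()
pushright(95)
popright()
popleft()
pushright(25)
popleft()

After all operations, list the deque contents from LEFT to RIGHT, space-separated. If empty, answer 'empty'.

pushleft(56): [56]
pushleft(9): [9, 56]
popleft(): [56]
pushleft(30): [30, 56]
pushleft(20): [20, 30, 56]
popleft(): [30, 56]
pushright(51): [30, 56, 51]
popleft(): [56, 51]
pushright(95): [56, 51, 95]
popright(): [56, 51]
popleft(): [51]
pushright(25): [51, 25]
popleft(): [25]

Answer: 25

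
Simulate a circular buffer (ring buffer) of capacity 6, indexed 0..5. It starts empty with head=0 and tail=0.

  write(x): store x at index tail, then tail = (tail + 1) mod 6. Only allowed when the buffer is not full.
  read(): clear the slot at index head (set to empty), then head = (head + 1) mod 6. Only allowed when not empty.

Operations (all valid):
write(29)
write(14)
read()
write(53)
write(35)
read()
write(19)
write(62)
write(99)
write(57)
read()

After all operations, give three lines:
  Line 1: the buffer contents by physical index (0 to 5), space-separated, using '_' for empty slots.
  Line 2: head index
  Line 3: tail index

Answer: 99 57 _ 35 19 62
3
2

Derivation:
write(29): buf=[29 _ _ _ _ _], head=0, tail=1, size=1
write(14): buf=[29 14 _ _ _ _], head=0, tail=2, size=2
read(): buf=[_ 14 _ _ _ _], head=1, tail=2, size=1
write(53): buf=[_ 14 53 _ _ _], head=1, tail=3, size=2
write(35): buf=[_ 14 53 35 _ _], head=1, tail=4, size=3
read(): buf=[_ _ 53 35 _ _], head=2, tail=4, size=2
write(19): buf=[_ _ 53 35 19 _], head=2, tail=5, size=3
write(62): buf=[_ _ 53 35 19 62], head=2, tail=0, size=4
write(99): buf=[99 _ 53 35 19 62], head=2, tail=1, size=5
write(57): buf=[99 57 53 35 19 62], head=2, tail=2, size=6
read(): buf=[99 57 _ 35 19 62], head=3, tail=2, size=5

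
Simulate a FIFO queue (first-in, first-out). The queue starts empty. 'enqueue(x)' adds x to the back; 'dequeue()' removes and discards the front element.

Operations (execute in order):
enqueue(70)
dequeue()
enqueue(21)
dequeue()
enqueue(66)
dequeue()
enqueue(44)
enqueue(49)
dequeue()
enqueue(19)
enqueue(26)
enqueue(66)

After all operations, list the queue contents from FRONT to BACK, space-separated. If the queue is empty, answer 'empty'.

enqueue(70): [70]
dequeue(): []
enqueue(21): [21]
dequeue(): []
enqueue(66): [66]
dequeue(): []
enqueue(44): [44]
enqueue(49): [44, 49]
dequeue(): [49]
enqueue(19): [49, 19]
enqueue(26): [49, 19, 26]
enqueue(66): [49, 19, 26, 66]

Answer: 49 19 26 66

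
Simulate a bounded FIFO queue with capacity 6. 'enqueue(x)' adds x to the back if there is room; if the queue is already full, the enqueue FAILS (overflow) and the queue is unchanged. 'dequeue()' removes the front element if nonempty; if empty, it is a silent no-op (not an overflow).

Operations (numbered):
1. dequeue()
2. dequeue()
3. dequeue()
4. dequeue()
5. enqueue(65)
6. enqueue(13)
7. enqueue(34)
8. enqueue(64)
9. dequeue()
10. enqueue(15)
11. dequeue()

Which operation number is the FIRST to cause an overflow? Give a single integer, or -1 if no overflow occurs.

Answer: -1

Derivation:
1. dequeue(): empty, no-op, size=0
2. dequeue(): empty, no-op, size=0
3. dequeue(): empty, no-op, size=0
4. dequeue(): empty, no-op, size=0
5. enqueue(65): size=1
6. enqueue(13): size=2
7. enqueue(34): size=3
8. enqueue(64): size=4
9. dequeue(): size=3
10. enqueue(15): size=4
11. dequeue(): size=3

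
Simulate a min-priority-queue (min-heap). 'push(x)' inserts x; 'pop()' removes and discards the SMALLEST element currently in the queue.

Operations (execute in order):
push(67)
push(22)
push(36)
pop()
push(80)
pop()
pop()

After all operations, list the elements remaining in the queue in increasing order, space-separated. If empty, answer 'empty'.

push(67): heap contents = [67]
push(22): heap contents = [22, 67]
push(36): heap contents = [22, 36, 67]
pop() → 22: heap contents = [36, 67]
push(80): heap contents = [36, 67, 80]
pop() → 36: heap contents = [67, 80]
pop() → 67: heap contents = [80]

Answer: 80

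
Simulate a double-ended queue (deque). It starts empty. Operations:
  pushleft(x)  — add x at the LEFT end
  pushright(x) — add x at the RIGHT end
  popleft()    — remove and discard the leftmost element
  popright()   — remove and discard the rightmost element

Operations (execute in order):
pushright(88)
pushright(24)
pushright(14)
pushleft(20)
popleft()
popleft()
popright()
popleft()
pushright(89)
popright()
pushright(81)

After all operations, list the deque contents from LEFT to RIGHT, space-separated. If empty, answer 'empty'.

pushright(88): [88]
pushright(24): [88, 24]
pushright(14): [88, 24, 14]
pushleft(20): [20, 88, 24, 14]
popleft(): [88, 24, 14]
popleft(): [24, 14]
popright(): [24]
popleft(): []
pushright(89): [89]
popright(): []
pushright(81): [81]

Answer: 81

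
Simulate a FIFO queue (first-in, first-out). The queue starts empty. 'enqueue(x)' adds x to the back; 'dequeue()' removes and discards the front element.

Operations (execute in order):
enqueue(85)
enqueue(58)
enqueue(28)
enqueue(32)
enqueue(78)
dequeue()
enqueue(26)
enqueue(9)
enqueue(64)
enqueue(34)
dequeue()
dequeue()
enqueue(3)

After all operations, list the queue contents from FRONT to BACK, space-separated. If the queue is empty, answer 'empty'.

enqueue(85): [85]
enqueue(58): [85, 58]
enqueue(28): [85, 58, 28]
enqueue(32): [85, 58, 28, 32]
enqueue(78): [85, 58, 28, 32, 78]
dequeue(): [58, 28, 32, 78]
enqueue(26): [58, 28, 32, 78, 26]
enqueue(9): [58, 28, 32, 78, 26, 9]
enqueue(64): [58, 28, 32, 78, 26, 9, 64]
enqueue(34): [58, 28, 32, 78, 26, 9, 64, 34]
dequeue(): [28, 32, 78, 26, 9, 64, 34]
dequeue(): [32, 78, 26, 9, 64, 34]
enqueue(3): [32, 78, 26, 9, 64, 34, 3]

Answer: 32 78 26 9 64 34 3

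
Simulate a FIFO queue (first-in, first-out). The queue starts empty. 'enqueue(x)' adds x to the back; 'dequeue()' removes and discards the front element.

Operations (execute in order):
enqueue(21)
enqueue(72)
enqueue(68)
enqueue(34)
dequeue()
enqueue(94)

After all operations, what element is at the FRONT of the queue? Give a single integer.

Answer: 72

Derivation:
enqueue(21): queue = [21]
enqueue(72): queue = [21, 72]
enqueue(68): queue = [21, 72, 68]
enqueue(34): queue = [21, 72, 68, 34]
dequeue(): queue = [72, 68, 34]
enqueue(94): queue = [72, 68, 34, 94]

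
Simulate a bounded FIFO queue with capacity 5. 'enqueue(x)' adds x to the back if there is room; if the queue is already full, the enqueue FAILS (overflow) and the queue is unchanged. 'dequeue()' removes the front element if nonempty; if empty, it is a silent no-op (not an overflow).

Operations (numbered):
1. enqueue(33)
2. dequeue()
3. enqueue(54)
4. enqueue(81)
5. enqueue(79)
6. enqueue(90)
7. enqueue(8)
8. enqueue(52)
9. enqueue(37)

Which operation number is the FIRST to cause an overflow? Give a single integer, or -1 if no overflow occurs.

1. enqueue(33): size=1
2. dequeue(): size=0
3. enqueue(54): size=1
4. enqueue(81): size=2
5. enqueue(79): size=3
6. enqueue(90): size=4
7. enqueue(8): size=5
8. enqueue(52): size=5=cap → OVERFLOW (fail)
9. enqueue(37): size=5=cap → OVERFLOW (fail)

Answer: 8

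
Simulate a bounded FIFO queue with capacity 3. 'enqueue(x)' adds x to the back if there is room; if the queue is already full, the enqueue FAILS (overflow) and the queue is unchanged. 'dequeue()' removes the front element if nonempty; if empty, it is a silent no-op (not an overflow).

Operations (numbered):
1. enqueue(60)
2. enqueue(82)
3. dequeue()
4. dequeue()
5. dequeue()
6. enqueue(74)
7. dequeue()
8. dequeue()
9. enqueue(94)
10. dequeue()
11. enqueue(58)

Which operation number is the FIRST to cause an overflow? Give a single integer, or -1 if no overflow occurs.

1. enqueue(60): size=1
2. enqueue(82): size=2
3. dequeue(): size=1
4. dequeue(): size=0
5. dequeue(): empty, no-op, size=0
6. enqueue(74): size=1
7. dequeue(): size=0
8. dequeue(): empty, no-op, size=0
9. enqueue(94): size=1
10. dequeue(): size=0
11. enqueue(58): size=1

Answer: -1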